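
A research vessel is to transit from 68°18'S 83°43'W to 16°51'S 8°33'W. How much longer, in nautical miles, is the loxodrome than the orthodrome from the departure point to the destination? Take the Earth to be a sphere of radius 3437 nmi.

Great circle: cos σ = sin φ₁ sin φ₂ + cos φ₁ cos φ₂ cos Δλ,  σ = 1.2026 rad → d_gc = 4133.4 nmi
Rhumb line: Δψ = +1.3536, q = Δφ/Δψ = 0.6634, d_rh = R√(Δφ²+q²Δλ²) = 4298.1 nmi
Excess = 4298.1 − 4133.4 = 164.7 ≈ 165 nmi

165 nmi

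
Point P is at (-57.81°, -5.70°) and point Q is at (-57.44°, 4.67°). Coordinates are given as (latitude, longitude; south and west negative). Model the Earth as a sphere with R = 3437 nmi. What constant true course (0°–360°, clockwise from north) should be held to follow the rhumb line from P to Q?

86.2°

Δψ = ln[tan(π/4+φ₂/2)/tan(π/4+φ₁/2)] = +0.0121
Δλ = +0.1810 rad (taken the short way round)
course = atan2(Δλ, Δψ) = 86.19°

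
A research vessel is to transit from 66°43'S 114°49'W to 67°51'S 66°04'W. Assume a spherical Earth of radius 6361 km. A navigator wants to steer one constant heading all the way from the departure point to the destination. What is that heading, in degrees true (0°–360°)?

93.4°

Δψ = ln[tan(π/4+φ₂/2)/tan(π/4+φ₁/2)] = -0.0512
Δλ = +0.8508 rad (taken the short way round)
course = atan2(Δλ, Δψ) = 93.45°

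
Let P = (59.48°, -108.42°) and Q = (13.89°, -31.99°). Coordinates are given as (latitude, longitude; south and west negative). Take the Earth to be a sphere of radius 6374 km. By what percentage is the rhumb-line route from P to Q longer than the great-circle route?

Great circle: σ = 1.2425 rad → d_gc = Rσ = 7919.4 km
Rhumb: Δφ = -0.7957, Δλ = +1.3340, Δψ = -1.0541, q = Δφ/Δψ = 0.7548 → d_rh = R√(Δφ²+q²Δλ²) = 8180.2 km
Excess = (8180.2 − 7919.4) / 7919.4 = 260.8 / 7919.4 = 3.29% ≈ 3.3%

3.3%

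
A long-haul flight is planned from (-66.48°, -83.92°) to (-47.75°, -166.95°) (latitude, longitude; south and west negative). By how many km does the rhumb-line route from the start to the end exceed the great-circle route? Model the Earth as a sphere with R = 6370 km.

Great circle: cos σ = sin φ₁ sin φ₂ + cos φ₁ cos φ₂ cos Δλ,  σ = 0.7795 rad → d_gc = 4965.3 km
Rhumb line: Δψ = +0.6184, q = Δφ/Δψ = 0.5286, d_rh = R√(Δφ²+q²Δλ²) = 5305.6 km
Excess = 5305.6 − 4965.3 = 340.3 ≈ 340 km

340 km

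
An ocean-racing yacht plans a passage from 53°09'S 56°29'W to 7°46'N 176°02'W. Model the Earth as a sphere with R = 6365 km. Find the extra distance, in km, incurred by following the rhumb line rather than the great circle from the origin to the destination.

659 km

Great circle: cos σ = sin φ₁ sin φ₂ + cos φ₁ cos φ₂ cos Δλ,  σ = 1.9836 rad → d_gc = 12625.8 km
Rhumb line: Δψ = +1.2352, q = Δφ/Δψ = 0.8608, d_rh = R√(Δφ²+q²Δλ²) = 13284.6 km
Excess = 13284.6 − 12625.8 = 658.8 ≈ 659 km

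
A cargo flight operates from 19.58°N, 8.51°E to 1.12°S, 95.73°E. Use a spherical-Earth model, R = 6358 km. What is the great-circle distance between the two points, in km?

cos σ = sin φ₁ sin φ₂ + cos φ₁ cos φ₂ cos Δλ
      = sin(19.58°)sin(-1.12°) + cos(19.58°)cos(-1.12°)cos(87.22°) = 0.0391
σ = 87.757° → d = Rσ = 6358·1.53165 = 9738 km

9738 km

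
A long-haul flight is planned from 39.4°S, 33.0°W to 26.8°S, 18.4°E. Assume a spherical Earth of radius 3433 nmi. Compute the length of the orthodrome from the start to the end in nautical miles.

cos σ = sin φ₁ sin φ₂ + cos φ₁ cos φ₂ cos Δλ
      = sin(-39.40°)sin(-26.80°) + cos(-39.40°)cos(-26.80°)cos(51.40°) = 0.7165
σ = 44.234° → d = Rσ = 3433·0.77203 = 2650 nmi

2650 nmi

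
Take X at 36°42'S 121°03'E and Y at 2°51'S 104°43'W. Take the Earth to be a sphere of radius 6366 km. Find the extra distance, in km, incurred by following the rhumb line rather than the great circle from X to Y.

731 km

Great circle: cos σ = sin φ₁ sin φ₂ + cos φ₁ cos φ₂ cos Δλ,  σ = 2.1281 rad → d_gc = 13547.5 km
Rhumb line: Δψ = +0.6397, q = Δφ/Δψ = 0.9236, d_rh = R√(Δφ²+q²Δλ²) = 14278.7 km
Excess = 14278.7 − 13547.5 = 731.2 ≈ 731 km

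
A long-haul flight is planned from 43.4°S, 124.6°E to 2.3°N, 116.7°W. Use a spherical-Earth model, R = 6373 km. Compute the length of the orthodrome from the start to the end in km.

12469 km

Haversine: a = sin²(Δφ/2)+cos φ₁ cos φ₂ sin²(Δλ/2) = 0.68811;  σ = 2·atan2(√a,√(1−a))
σ = 112.099° → d = Rσ = 6373·1.95650 = 12469 km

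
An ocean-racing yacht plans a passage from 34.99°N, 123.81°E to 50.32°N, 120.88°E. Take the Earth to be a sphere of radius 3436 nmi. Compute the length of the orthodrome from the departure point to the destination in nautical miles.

cos σ = sin φ₁ sin φ₂ + cos φ₁ cos φ₂ cos Δλ
      = sin(34.99°)sin(50.32°) + cos(34.99°)cos(50.32°)cos(-2.93°) = 0.9637
σ = 15.478° → d = Rσ = 3436·0.27013 = 928 nmi

928 nmi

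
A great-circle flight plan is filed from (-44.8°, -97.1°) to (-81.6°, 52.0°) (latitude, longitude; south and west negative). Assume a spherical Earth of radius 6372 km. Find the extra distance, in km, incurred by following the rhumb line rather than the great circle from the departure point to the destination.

1534 km

Great circle: cos σ = sin φ₁ sin φ₂ + cos φ₁ cos φ₂ cos Δλ,  σ = 0.9171 rad → d_gc = 5843.7 km
Rhumb line: Δψ = -1.7349, q = Δφ/Δψ = 0.3702, d_rh = R√(Δφ²+q²Δλ²) = 7377.9 km
Excess = 7377.9 − 5843.7 = 1534.2 ≈ 1534 km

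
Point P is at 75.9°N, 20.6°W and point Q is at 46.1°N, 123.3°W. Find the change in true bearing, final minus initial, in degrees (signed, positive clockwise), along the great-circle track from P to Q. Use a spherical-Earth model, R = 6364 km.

Initial bearing θ₁ = atan2(sin Δλ cos φ₂, cos φ₁ sin φ₂ − sin φ₁ cos φ₂ cos Δλ) = 295.55°
Final bearing θ₂ = (initial bearing from the destination back to the start) + 180° = 198.48°
Δθ = θ₂ − θ₁ = -97.1°

-97.1°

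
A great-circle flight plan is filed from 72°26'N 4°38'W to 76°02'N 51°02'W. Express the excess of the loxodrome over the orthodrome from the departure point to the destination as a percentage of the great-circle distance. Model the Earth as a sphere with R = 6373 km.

2.6%

Great circle: σ = 0.2222 rad → d_gc = Rσ = 1416.0 km
Rhumb: Δφ = +0.0628, Δλ = -0.8098, Δψ = +0.2322, q = Δφ/Δψ = 0.2706 → d_rh = R√(Δφ²+q²Δλ²) = 1452.6 km
Excess = (1452.6 − 1416.0) / 1416.0 = 36.6 / 1416.0 = 2.58% ≈ 2.6%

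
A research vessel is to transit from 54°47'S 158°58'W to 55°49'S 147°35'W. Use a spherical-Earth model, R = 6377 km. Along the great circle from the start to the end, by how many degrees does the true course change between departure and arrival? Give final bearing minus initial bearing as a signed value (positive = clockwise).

-9.4°

At departure: θ₁ = atan2(sin Δλ cos φ₂, cos φ₁ sin φ₂ − sin φ₁ cos φ₂ cos Δλ) = 103.72°
At arrival: θ₂ = atan2(sin Δλ cos φ₁, −cos φ₂ sin φ₁ + sin φ₂ cos φ₁ cos Δλ) = 94.35°
Δθ = θ₂ − θ₁ = -9.4°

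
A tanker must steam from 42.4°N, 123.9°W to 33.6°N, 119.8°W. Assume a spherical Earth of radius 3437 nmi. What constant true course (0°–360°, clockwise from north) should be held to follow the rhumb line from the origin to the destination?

Meridional parts: M(φ₁)=+0.8186, M(φ₂)=+0.6233 → ΔM = -0.1953;  Δλ = +0.0716 rad
tan C = Δλ / ΔM = -0.3663 → C = 159.88°

159.9°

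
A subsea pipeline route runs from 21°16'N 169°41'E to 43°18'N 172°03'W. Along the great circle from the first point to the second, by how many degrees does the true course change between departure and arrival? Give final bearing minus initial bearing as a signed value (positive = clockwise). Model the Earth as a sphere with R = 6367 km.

+10.0°

Initial bearing θ₁ = atan2(sin Δλ cos φ₂, cos φ₁ sin φ₂ − sin φ₁ cos φ₂ cos Δλ) = 30.42°
Final bearing θ₂ = (initial bearing from the destination back to the start) + 180° = 40.42°
Δθ = θ₂ − θ₁ = +10.0°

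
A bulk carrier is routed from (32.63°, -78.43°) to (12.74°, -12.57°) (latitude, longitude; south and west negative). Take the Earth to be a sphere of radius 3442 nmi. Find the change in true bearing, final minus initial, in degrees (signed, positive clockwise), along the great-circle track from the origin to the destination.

+28.5°

Initial bearing θ₁ = atan2(sin Δλ cos φ₂, cos φ₁ sin φ₂ − sin φ₁ cos φ₂ cos Δλ) = 91.89°
Final bearing θ₂ = (initial bearing from the destination back to the start) + 180° = 120.35°
Δθ = θ₂ − θ₁ = +28.5°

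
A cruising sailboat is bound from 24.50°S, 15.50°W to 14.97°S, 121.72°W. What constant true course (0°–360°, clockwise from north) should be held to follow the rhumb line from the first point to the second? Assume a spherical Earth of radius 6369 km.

Δψ = ln[tan(π/4+φ₂/2)/tan(π/4+φ₁/2)] = +0.1770
Δλ = -1.8539 rad (taken the short way round)
course = atan2(Δλ, Δψ) = 275.45°

275.5°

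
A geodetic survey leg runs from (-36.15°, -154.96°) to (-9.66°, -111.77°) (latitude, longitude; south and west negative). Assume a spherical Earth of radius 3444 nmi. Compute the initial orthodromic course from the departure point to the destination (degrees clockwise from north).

66.8°

θ = atan2( sin Δλ·cos φ₂ ,  cos φ₁ sin φ₂ − sin φ₁ cos φ₂ cos Δλ )
  = atan2(+0.6747, +0.2885) = 66.85°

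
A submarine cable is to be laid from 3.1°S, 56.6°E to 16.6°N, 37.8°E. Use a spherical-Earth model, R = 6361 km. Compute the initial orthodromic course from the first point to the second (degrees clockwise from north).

N = sin Δλ·cos φ₂ = -0.3088;  D = cos φ₁ sin φ₂ − sin φ₁ cos φ₂ cos Δλ = +0.3343
initial course = atan2(N, D) = 317.27°

317.3°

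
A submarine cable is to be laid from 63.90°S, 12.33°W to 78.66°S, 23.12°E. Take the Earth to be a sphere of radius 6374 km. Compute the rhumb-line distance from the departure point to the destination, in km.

Rhumb course C = atan2(Δλ, Δψ) with Δψ = ln[tan(π/4+φ₂/2)/tan(π/4+φ₁/2)] = -0.8478, Δλ = +0.6187 → C = 143.88°
d = R·|Δφ| / |cos C| = 6374·0.25761 / 0.80778 = 2033 km

2033 km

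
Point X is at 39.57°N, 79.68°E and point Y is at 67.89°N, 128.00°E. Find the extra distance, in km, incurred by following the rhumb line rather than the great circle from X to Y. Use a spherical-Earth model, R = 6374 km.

Great circle: cos σ = sin φ₁ sin φ₂ + cos φ₁ cos φ₂ cos Δλ,  σ = 0.6711 rad → d_gc = 4277.9 km
Rhumb line: Δψ = +0.8797, q = Δφ/Δψ = 0.5619, d_rh = R√(Δφ²+q²Δλ²) = 4364.5 km
Excess = 4364.5 − 4277.9 = 86.6 ≈ 87 km

87 km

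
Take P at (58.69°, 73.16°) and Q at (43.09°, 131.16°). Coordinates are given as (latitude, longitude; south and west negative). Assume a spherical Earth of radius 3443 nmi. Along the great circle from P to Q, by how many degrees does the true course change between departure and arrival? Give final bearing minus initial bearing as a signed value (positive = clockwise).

At departure: θ₁ = atan2(sin Δλ cos φ₂, cos φ₁ sin φ₂ − sin φ₁ cos φ₂ cos Δλ) = 87.75°
At arrival: θ₂ = atan2(sin Δλ cos φ₁, −cos φ₂ sin φ₁ + sin φ₂ cos φ₁ cos Δλ) = 134.68°
Δθ = θ₂ − θ₁ = +46.9°

+46.9°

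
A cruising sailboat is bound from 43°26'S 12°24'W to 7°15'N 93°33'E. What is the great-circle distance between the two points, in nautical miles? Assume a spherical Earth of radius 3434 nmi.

6386 nmi

cos σ = sin φ₁ sin φ₂ + cos φ₁ cos φ₂ cos Δλ
      = sin(-43.43°)sin(7.25°) + cos(-43.43°)cos(7.25°)cos(105.95°) = -0.2847
σ = 106.542° → d = Rσ = 3434·1.85951 = 6386 nmi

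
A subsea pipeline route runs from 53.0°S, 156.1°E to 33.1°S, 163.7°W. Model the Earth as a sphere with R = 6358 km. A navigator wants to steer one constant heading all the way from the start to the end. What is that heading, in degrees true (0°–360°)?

55.5°

Δψ = ln[tan(π/4+φ₂/2)/tan(π/4+φ₁/2)] = +0.4820
Δλ = +0.7016 rad (taken the short way round)
course = atan2(Δλ, Δψ) = 55.51°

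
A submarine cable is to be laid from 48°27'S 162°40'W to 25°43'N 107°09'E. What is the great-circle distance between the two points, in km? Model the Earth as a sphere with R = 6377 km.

12139 km

cos σ = sin φ₁ sin φ₂ + cos φ₁ cos φ₂ cos Δλ
      = sin(-48.45°)sin(25.72°) + cos(-48.45°)cos(25.72°)cos(-90.18°) = -0.3266
σ = 109.065° → d = Rσ = 6377·1.90355 = 12139 km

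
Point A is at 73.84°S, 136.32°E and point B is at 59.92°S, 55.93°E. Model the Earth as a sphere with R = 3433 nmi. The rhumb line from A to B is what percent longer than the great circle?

7.4%

Great circle: σ = 0.5464 rad → d_gc = Rσ = 1875.6 nmi
Rhumb: Δφ = +0.2429, Δλ = -1.4031, Δψ = +0.6380, q = Δφ/Δψ = 0.3808 → d_rh = R√(Δφ²+q²Δλ²) = 2014.9 nmi
Excess = (2014.9 − 1875.6) / 1875.6 = 139.3 / 1875.6 = 7.43% ≈ 7.4%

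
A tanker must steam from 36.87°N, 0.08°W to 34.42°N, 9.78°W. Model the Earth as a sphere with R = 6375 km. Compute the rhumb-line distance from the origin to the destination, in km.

Rhumb course C = atan2(Δλ, Δψ) with Δψ = ln[tan(π/4+φ₂/2)/tan(π/4+φ₁/2)] = -0.0526, Δλ = -0.1693 → C = 252.73°
d = R·|Δφ| / |cos C| = 6375·0.04276 / 0.29685 = 918 km

918 km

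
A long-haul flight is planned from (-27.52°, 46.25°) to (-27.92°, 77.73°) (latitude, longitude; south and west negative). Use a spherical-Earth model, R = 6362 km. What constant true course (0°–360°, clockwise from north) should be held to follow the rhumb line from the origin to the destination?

90.8°

Meridional parts: M(φ₁)=-0.4999, M(φ₂)=-0.5078 → ΔM = -0.0079;  Δλ = +0.5494 rad
tan C = Δλ / ΔM = -69.6675 → C = 90.82°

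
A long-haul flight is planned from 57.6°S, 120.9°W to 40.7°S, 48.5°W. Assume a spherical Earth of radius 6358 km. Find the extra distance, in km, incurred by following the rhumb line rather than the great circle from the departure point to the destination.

Great circle: cos σ = sin φ₁ sin φ₂ + cos φ₁ cos φ₂ cos Δλ,  σ = 0.8320 rad → d_gc = 5289.7 km
Rhumb line: Δψ = +0.4571, q = Δφ/Δψ = 0.6453, d_rh = R√(Δφ²+q²Δλ²) = 5512.9 km
Excess = 5512.9 − 5289.7 = 223.2 ≈ 223 km

223 km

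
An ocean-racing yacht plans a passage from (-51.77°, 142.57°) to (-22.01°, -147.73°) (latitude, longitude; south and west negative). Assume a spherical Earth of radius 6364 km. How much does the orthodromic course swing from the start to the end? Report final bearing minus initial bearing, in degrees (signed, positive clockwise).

At departure: θ₁ = atan2(sin Δλ cos φ₂, cos φ₁ sin φ₂ − sin φ₁ cos φ₂ cos Δλ) = 88.63°
At arrival: θ₂ = atan2(sin Δλ cos φ₁, −cos φ₂ sin φ₁ + sin φ₂ cos φ₁ cos Δλ) = 41.86°
Δθ = θ₂ − θ₁ = -46.8°

-46.8°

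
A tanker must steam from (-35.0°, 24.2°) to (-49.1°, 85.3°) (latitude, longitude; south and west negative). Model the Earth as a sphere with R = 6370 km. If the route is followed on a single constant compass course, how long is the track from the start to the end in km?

Rhumb course C = atan2(Δλ, Δψ) with Δψ = ln[tan(π/4+φ₂/2)/tan(π/4+φ₁/2)] = -0.3336, Δλ = +1.0664 → C = 107.37°
d = R·|Δφ| / |cos C| = 6370·0.24609 / 0.29859 = 5250 km

5250 km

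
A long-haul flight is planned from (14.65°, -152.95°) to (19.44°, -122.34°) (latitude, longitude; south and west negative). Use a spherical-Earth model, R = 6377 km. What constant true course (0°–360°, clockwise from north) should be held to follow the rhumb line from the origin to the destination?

Meridional parts: M(φ₁)=+0.2585, M(φ₂)=+0.3460 → ΔM = +0.0875;  Δλ = +0.5342 rad
tan C = Δλ / ΔM = +6.1076 → C = 80.70°

80.7°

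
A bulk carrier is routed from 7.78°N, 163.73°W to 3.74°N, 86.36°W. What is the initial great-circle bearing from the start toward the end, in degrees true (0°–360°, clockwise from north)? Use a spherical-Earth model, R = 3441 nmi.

87.9°

θ = atan2( sin Δλ·cos φ₂ ,  cos φ₁ sin φ₂ − sin φ₁ cos φ₂ cos Δλ )
  = atan2(+0.9737, +0.0351) = 87.94°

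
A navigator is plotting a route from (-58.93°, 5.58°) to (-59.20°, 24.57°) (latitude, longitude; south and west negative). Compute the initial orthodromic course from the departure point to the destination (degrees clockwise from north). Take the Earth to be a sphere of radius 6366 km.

99.7°

θ = atan2( sin Δλ·cos φ₂ ,  cos φ₁ sin φ₂ − sin φ₁ cos φ₂ cos Δλ )
  = atan2(+0.1666, -0.0286) = 99.73°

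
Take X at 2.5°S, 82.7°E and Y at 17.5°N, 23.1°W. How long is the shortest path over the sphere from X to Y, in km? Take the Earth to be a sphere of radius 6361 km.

Haversine: a = sin²(Δφ/2)+cos φ₁ cos φ₂ sin²(Δλ/2) = 0.63627;  σ = 2·atan2(√a,√(1−a))
σ = 105.816° → d = Rσ = 6361·1.84684 = 11748 km

11748 km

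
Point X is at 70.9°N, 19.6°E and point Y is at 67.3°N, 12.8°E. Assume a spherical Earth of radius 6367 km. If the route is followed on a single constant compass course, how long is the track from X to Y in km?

482 km

Δψ = ln[tan(π/4+φ₂/2)/tan(π/4+φ₁/2)] = -0.1766;  Δφ = -0.0628 rad,  Δλ = -0.1187 rad
q = Δφ/Δψ = 0.3559
d = R·√(Δφ² + q²Δλ²) = 6367·0.07571 = 482 km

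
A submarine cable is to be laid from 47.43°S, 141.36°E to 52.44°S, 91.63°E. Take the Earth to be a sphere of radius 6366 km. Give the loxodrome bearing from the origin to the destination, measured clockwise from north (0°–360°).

Meridional parts: M(φ₁)=-0.9427, M(φ₂)=-1.0787 → ΔM = -0.1360;  Δλ = -0.8680 rad
tan C = Δλ / ΔM = +6.3812 → C = 261.09°

261.1°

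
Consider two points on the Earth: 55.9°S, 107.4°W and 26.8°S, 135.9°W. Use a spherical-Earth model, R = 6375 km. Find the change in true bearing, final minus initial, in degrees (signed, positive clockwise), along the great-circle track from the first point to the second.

+19.7°

Initial bearing θ₁ = atan2(sin Δλ cos φ₂, cos φ₁ sin φ₂ − sin φ₁ cos φ₂ cos Δλ) = 312.97°
Final bearing θ₂ = (initial bearing from the destination back to the start) + 180° = 332.64°
Δθ = θ₂ − θ₁ = +19.7°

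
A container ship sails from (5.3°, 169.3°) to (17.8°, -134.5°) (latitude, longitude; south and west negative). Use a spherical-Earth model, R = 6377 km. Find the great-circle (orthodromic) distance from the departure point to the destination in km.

cos σ = sin φ₁ sin φ₂ + cos φ₁ cos φ₂ cos Δλ
      = sin(5.30°)sin(17.80°) + cos(5.30°)cos(17.80°)cos(56.20°) = 0.5556
σ = 56.245° → d = Rσ = 6377·0.98167 = 6260 km

6260 km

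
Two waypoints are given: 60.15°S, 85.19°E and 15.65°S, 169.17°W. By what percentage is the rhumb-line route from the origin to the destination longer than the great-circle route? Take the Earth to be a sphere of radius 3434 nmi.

7.4%

Great circle: σ = 1.4658 rad → d_gc = Rσ = 5033.7 nmi
Rhumb: Δφ = +0.7767, Δλ = +1.8438, Δψ = +1.0456, q = Δφ/Δψ = 0.7428 → d_rh = R√(Δφ²+q²Δλ²) = 5406.6 nmi
Excess = (5406.6 − 5033.7) / 5033.7 = 372.9 / 5033.7 = 7.41% ≈ 7.4%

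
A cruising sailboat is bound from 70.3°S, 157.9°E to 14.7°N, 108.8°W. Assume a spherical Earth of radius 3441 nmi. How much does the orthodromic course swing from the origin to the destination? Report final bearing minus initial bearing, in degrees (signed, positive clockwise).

At departure: θ₁ = atan2(sin Δλ cos φ₂, cos φ₁ sin φ₂ − sin φ₁ cos φ₂ cos Δλ) = 88.04°
At arrival: θ₂ = atan2(sin Δλ cos φ₁, −cos φ₂ sin φ₁ + sin φ₂ cos φ₁ cos Δλ) = 20.38°
Δθ = θ₂ − θ₁ = -67.7°

-67.7°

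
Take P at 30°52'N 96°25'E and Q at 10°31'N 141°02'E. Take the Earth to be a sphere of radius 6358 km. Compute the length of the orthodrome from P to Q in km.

Haversine: a = sin²(Δφ/2)+cos φ₁ cos φ₂ sin²(Δλ/2) = 0.15281;  σ = 2·atan2(√a,√(1−a))
σ = 46.022° → d = Rσ = 6358·0.80324 = 5107 km

5107 km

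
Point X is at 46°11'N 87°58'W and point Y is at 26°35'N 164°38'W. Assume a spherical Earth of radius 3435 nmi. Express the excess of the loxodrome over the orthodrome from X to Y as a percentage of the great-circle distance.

Great circle: σ = 1.0864 rad → d_gc = Rσ = 3731.7 nmi
Rhumb: Δφ = -0.3421, Δλ = -1.3381, Δψ = -0.4293, q = Δφ/Δψ = 0.7968 → d_rh = R√(Δφ²+q²Δλ²) = 3846.3 nmi
Excess = (3846.3 − 3731.7) / 3731.7 = 114.6 / 3731.7 = 3.07% ≈ 3.1%

3.1%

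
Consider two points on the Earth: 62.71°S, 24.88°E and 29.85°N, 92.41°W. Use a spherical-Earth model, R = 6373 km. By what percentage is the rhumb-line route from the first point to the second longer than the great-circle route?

4.0%

Great circle: σ = 2.2455 rad → d_gc = Rσ = 14310.5 km
Rhumb: Δφ = +1.6155, Δλ = -2.0471, Δψ = +1.9620, q = Δφ/Δψ = 0.8234 → d_rh = R√(Δφ²+q²Δλ²) = 14879.1 km
Excess = (14879.1 − 14310.5) / 14310.5 = 568.6 / 14310.5 = 3.97% ≈ 4.0%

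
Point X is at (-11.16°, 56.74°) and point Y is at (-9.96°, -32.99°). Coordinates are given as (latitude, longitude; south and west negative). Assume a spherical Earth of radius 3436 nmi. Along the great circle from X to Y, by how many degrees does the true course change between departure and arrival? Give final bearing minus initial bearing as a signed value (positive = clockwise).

Initial bearing θ₁ = atan2(sin Δλ cos φ₂, cos φ₁ sin φ₂ − sin φ₁ cos φ₂ cos Δλ) = 260.28°
Final bearing θ₂ = (initial bearing from the destination back to the start) + 180° = 280.95°
Δθ = θ₂ − θ₁ = +20.7°

+20.7°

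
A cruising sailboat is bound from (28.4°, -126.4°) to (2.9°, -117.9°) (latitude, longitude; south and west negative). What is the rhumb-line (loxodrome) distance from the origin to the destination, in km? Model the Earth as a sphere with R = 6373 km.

Rhumb course C = atan2(Δλ, Δψ) with Δψ = ln[tan(π/4+φ₂/2)/tan(π/4+φ₁/2)] = -0.4667, Δλ = +0.1484 → C = 162.36°
d = R·|Δφ| / |cos C| = 6373·0.44506 / 0.95301 = 2976 km

2976 km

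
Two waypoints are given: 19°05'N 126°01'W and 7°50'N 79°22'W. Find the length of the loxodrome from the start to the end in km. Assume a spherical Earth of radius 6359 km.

5179 km

Rhumb course C = atan2(Δλ, Δψ) with Δψ = ln[tan(π/4+φ₂/2)/tan(π/4+φ₁/2)] = -0.2023, Δλ = +0.8142 → C = 103.95°
d = R·|Δφ| / |cos C| = 6359·0.19635 / 0.24108 = 5179 km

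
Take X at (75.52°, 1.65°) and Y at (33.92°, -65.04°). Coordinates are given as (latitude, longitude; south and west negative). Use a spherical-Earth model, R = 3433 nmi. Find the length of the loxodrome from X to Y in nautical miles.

3211 nmi

Δψ = ln[tan(π/4+φ₂/2)/tan(π/4+φ₁/2)] = -1.4333;  Δφ = -0.7261 rad,  Δλ = -1.1640 rad
q = Δφ/Δψ = 0.5066
d = R·√(Δφ² + q²Δλ²) = 3433·0.93532 = 3211 nmi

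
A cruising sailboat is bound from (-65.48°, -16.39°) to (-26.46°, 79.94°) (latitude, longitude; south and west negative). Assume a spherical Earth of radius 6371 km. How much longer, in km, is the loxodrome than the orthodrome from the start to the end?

Great circle: cos σ = sin φ₁ sin φ₂ + cos φ₁ cos φ₂ cos Δλ,  σ = 1.1978 rad → d_gc = 7631.1 km
Rhumb line: Δψ = +1.0473, q = Δφ/Δψ = 0.6503, d_rh = R√(Δφ²+q²Δλ²) = 8206.2 km
Excess = 8206.2 − 7631.1 = 575.1 ≈ 575 km

575 km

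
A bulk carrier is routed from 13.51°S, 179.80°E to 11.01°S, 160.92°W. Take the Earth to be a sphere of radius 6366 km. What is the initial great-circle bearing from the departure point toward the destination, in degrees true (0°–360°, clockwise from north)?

84.6°

N = sin Δλ·cos φ₂ = +0.3241;  D = cos φ₁ sin φ₂ − sin φ₁ cos φ₂ cos Δλ = +0.0308
initial course = atan2(N, D) = 84.58°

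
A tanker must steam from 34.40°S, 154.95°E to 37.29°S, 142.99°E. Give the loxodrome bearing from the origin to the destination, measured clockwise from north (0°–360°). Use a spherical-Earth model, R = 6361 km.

Δψ = ln[tan(π/4+φ₂/2)/tan(π/4+φ₁/2)] = -0.0622
Δλ = -0.2087 rad (taken the short way round)
course = atan2(Δλ, Δψ) = 253.40°

253.4°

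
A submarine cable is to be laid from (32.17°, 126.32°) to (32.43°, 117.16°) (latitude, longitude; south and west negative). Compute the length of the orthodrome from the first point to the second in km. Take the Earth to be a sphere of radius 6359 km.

860 km

Haversine: a = sin²(Δφ/2)+cos φ₁ cos φ₂ sin²(Δλ/2) = 0.00456;  σ = 2·atan2(√a,√(1−a))
σ = 7.745° → d = Rσ = 6359·0.13517 = 860 km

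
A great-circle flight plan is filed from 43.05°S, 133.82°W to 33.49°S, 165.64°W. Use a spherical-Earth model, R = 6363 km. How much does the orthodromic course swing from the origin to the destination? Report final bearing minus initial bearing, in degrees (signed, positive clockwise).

Initial bearing θ₁ = atan2(sin Δλ cos φ₂, cos φ₁ sin φ₂ − sin φ₁ cos φ₂ cos Δλ) = 280.38°
Final bearing θ₂ = (initial bearing from the destination back to the start) + 180° = 300.47°
Δθ = θ₂ − θ₁ = +20.1°

+20.1°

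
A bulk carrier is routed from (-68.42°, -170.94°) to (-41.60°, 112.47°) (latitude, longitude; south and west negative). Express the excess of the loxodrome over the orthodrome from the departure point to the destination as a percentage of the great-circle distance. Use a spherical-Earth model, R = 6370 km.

Great circle: σ = 0.8214 rad → d_gc = Rσ = 5232.5 km
Rhumb: Δφ = +0.4681, Δλ = -1.3367, Δψ = +0.8579, q = Δφ/Δψ = 0.5456 → d_rh = R√(Δφ²+q²Δλ²) = 5520.7 km
Excess = (5520.7 − 5232.5) / 5232.5 = 288.2 / 5232.5 = 5.51% ≈ 5.5%

5.5%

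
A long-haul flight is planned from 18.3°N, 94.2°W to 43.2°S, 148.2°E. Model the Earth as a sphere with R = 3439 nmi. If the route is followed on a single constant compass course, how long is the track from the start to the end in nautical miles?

7490 nmi

Rhumb course C = atan2(Δλ, Δψ) with Δψ = ln[tan(π/4+φ₂/2)/tan(π/4+φ₁/2)] = -1.1626, Δλ = -2.0525 → C = 240.47°
d = R·|Δφ| / |cos C| = 3439·1.07338 / 0.49285 = 7490 nmi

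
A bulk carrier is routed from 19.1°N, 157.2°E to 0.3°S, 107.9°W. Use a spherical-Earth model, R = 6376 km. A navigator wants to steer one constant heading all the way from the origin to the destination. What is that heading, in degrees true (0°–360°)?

Δψ = ln[tan(π/4+φ₂/2)/tan(π/4+φ₁/2)] = -0.3449
Δλ = +1.6563 rad (taken the short way round)
course = atan2(Δλ, Δψ) = 101.76°

101.8°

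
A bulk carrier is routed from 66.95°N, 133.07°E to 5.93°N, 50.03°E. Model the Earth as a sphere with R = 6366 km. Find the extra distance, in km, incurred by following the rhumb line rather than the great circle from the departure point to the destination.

Great circle: cos σ = sin φ₁ sin φ₂ + cos φ₁ cos φ₂ cos Δλ,  σ = 1.4281 rad → d_gc = 9091.0 km
Rhumb line: Δψ = -1.4864, q = Δφ/Δψ = 0.7165, d_rh = R√(Δφ²+q²Δλ²) = 9469.2 km
Excess = 9469.2 − 9091.0 = 378.2 ≈ 378 km

378 km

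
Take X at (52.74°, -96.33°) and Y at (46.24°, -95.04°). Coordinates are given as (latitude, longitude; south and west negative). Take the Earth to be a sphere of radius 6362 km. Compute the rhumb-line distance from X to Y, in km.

Δψ = ln[tan(π/4+φ₂/2)/tan(π/4+φ₁/2)] = -0.1750;  Δφ = -0.1134 rad,  Δλ = +0.0225 rad
q = Δφ/Δψ = 0.6483
d = R·√(Δφ² + q²Δλ²) = 6362·0.11438 = 728 km

728 km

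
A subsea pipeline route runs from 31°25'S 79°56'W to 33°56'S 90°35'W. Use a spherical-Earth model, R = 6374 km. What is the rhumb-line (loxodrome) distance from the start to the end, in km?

1036 km

Rhumb course C = atan2(Δλ, Δψ) with Δψ = ln[tan(π/4+φ₂/2)/tan(π/4+φ₁/2)] = -0.0522, Δλ = -0.1859 → C = 254.32°
d = R·|Δφ| / |cos C| = 6374·0.04392 / 0.27032 = 1036 km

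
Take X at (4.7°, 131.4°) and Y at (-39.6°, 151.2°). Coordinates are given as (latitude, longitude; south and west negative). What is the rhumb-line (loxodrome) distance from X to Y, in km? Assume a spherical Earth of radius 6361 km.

Δψ = ln[tan(π/4+φ₂/2)/tan(π/4+φ₁/2)] = -0.8359;  Δφ = -0.7732 rad,  Δλ = +0.3456 rad
q = Δφ/Δψ = 0.9249
d = R·√(Δφ² + q²Δλ²) = 6361·0.83664 = 5322 km

5322 km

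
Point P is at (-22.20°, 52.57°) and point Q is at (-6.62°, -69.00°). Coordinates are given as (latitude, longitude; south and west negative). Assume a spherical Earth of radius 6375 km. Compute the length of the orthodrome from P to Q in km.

cos σ = sin φ₁ sin φ₂ + cos φ₁ cos φ₂ cos Δλ
      = sin(-22.20°)sin(-6.62°) + cos(-22.20°)cos(-6.62°)cos(-121.57°) = -0.4379
σ = 115.972° → d = Rσ = 6375·2.02410 = 12904 km

12904 km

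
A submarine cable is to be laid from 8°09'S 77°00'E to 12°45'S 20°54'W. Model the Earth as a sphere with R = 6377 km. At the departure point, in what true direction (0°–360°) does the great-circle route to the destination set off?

256.2°

N = sin Δλ·cos φ₂ = -0.9661;  D = cos φ₁ sin φ₂ − sin φ₁ cos φ₂ cos Δλ = -0.2375
initial course = atan2(N, D) = 256.19°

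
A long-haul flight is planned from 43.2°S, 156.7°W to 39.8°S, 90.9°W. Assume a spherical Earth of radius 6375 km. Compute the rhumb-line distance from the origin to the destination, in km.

5494 km

Δψ = ln[tan(π/4+φ₂/2)/tan(π/4+φ₁/2)] = +0.0793;  Δφ = +0.0593 rad,  Δλ = +1.1484 rad
q = Δφ/Δψ = 0.7487
d = R·√(Δφ² + q²Δλ²) = 6375·0.86184 = 5494 km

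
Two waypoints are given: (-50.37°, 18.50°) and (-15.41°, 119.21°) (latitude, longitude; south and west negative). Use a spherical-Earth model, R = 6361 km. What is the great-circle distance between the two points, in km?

9416 km

cos σ = sin φ₁ sin φ₂ + cos φ₁ cos φ₂ cos Δλ
      = sin(-50.37°)sin(-15.41°) + cos(-50.37°)cos(-15.41°)cos(100.71°) = 0.0904
σ = 84.814° → d = Rσ = 6361·1.48029 = 9416 km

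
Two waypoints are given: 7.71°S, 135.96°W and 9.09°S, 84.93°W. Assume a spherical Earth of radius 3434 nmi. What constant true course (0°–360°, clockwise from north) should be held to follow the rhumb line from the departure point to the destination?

91.6°

Meridional parts: M(φ₁)=-0.1350, M(φ₂)=-0.1593 → ΔM = -0.0243;  Δλ = +0.8906 rad
tan C = Δλ / ΔM = -36.5806 → C = 91.57°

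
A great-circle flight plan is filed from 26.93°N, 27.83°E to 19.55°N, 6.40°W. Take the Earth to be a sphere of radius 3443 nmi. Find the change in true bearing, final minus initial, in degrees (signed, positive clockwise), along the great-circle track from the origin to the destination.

-13.9°

At departure: θ₁ = atan2(sin Δλ cos φ₂, cos φ₁ sin φ₂ − sin φ₁ cos φ₂ cos Δλ) = 264.13°
At arrival: θ₂ = atan2(sin Δλ cos φ₁, −cos φ₂ sin φ₁ + sin φ₂ cos φ₁ cos Δλ) = 250.24°
Δθ = θ₂ − θ₁ = -13.9°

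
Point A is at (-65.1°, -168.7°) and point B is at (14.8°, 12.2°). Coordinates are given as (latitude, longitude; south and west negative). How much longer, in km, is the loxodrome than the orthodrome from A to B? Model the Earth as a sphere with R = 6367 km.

Great circle: cos σ = sin φ₁ sin φ₂ + cos φ₁ cos φ₂ cos Δλ,  σ = 2.2636 rad → d_gc = 14412.5 km
Rhumb line: Δψ = +1.7718, q = Δφ/Δψ = 0.7871, d_rh = R√(Δφ²+q²Δλ²) = 18005.7 km
Excess = 18005.7 − 14412.5 = 3593.2 ≈ 3593 km

3593 km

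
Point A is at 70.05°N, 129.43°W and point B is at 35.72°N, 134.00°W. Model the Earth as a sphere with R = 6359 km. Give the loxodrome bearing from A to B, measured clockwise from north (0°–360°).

184.3°

Δψ = ln[tan(π/4+φ₂/2)/tan(π/4+φ₁/2)] = -1.0697
Δλ = -0.0798 rad (taken the short way round)
course = atan2(Δλ, Δψ) = 184.26°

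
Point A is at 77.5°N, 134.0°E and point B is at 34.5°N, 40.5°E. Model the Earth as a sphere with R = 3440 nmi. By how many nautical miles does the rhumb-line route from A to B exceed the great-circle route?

Great circle: cos σ = sin φ₁ sin φ₂ + cos φ₁ cos φ₂ cos Δλ,  σ = 0.9979 rad → d_gc = 3432.7 nmi
Rhumb line: Δψ = -1.5695, q = Δφ/Δψ = 0.4782, d_rh = R√(Δφ²+q²Δλ²) = 3724.4 nmi
Excess = 3724.4 − 3432.7 = 291.7 ≈ 292 nmi

292 nmi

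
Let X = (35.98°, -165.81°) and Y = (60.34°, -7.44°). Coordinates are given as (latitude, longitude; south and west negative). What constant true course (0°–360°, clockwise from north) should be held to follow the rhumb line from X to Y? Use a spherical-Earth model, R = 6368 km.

76.7°

Δψ = ln[tan(π/4+φ₂/2)/tan(π/4+φ₁/2)] = +0.6550
Δλ = +2.7641 rad (taken the short way round)
course = atan2(Δλ, Δψ) = 76.67°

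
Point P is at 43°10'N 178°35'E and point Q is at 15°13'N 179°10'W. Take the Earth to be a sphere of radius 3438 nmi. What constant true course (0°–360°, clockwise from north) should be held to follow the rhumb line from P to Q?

Meridional parts: M(φ₁)=+0.8368, M(φ₂)=+0.2688 → ΔM = -0.5681;  Δλ = +0.0393 rad
tan C = Δλ / ΔM = -0.0691 → C = 176.05°

176.0°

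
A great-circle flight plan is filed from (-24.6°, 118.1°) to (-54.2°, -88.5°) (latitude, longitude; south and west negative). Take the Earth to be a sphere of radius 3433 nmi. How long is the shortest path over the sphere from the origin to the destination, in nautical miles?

cos σ = sin φ₁ sin φ₂ + cos φ₁ cos φ₂ cos Δλ
      = sin(-24.60°)sin(-54.20°) + cos(-24.60°)cos(-54.20°)cos(153.40°) = -0.1379
σ = 97.929° → d = Rσ = 3433·1.70918 = 5868 nmi

5868 nmi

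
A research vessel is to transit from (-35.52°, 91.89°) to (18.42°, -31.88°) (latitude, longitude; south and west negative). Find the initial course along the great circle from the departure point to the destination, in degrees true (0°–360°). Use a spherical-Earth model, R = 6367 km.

N = sin Δλ·cos φ₂ = -0.7887;  D = cos φ₁ sin φ₂ − sin φ₁ cos φ₂ cos Δλ = -0.0492
initial course = atan2(N, D) = 266.43°

266.4°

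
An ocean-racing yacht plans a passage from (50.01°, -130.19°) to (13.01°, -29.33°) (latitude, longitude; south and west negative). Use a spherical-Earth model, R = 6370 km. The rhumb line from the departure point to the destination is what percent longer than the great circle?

4.9%

Great circle: σ = 1.5163 rad → d_gc = Rσ = 9658.6 km
Rhumb: Δφ = -0.6458, Δλ = +1.7603, Δψ = -0.7819, q = Δφ/Δψ = 0.8259 → d_rh = R√(Δφ²+q²Δλ²) = 10133.5 km
Excess = (10133.5 − 9658.6) / 9658.6 = 474.9 / 9658.6 = 4.92% ≈ 4.9%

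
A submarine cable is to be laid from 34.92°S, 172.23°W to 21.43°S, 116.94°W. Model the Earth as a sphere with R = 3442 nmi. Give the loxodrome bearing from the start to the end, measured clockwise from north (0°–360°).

Δψ = ln[tan(π/4+φ₂/2)/tan(π/4+φ₁/2)] = +0.2681
Δλ = +0.9650 rad (taken the short way round)
course = atan2(Δλ, Δψ) = 74.47°

74.5°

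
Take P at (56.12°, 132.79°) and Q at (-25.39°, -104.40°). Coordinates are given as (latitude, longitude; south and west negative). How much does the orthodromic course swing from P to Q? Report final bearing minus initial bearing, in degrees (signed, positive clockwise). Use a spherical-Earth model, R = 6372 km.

+65.4°

At departure: θ₁ = atan2(sin Δλ cos φ₂, cos φ₁ sin φ₂ − sin φ₁ cos φ₂ cos Δλ) = 77.57°
At arrival: θ₂ = atan2(sin Δλ cos φ₁, −cos φ₂ sin φ₁ + sin φ₂ cos φ₁ cos Δλ) = 142.94°
Δθ = θ₂ − θ₁ = +65.4°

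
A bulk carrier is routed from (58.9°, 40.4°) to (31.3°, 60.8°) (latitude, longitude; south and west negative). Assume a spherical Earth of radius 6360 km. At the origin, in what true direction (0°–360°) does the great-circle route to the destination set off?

144.5°

θ = atan2( sin Δλ·cos φ₂ ,  cos φ₁ sin φ₂ − sin φ₁ cos φ₂ cos Δλ )
  = atan2(+0.2978, -0.4174) = 144.49°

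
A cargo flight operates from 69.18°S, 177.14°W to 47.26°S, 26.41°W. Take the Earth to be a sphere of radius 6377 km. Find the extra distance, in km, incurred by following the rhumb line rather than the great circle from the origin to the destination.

Great circle: cos σ = sin φ₁ sin φ₂ + cos φ₁ cos φ₂ cos Δλ,  σ = 1.0746 rad → d_gc = 6852.9 km
Rhumb line: Δψ = +0.7561, q = Δφ/Δψ = 0.5060, d_rh = R√(Δφ²+q²Δλ²) = 8832.5 km
Excess = 8832.5 − 6852.9 = 1979.6 ≈ 1980 km

1980 km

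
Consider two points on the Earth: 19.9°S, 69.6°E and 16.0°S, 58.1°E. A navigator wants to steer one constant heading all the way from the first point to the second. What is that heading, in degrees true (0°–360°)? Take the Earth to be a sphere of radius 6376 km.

289.6°

Meridional parts: M(φ₁)=-0.3545, M(φ₂)=-0.2830 → ΔM = +0.0716;  Δλ = -0.2007 rad
tan C = Δλ / ΔM = -2.8045 → C = 289.62°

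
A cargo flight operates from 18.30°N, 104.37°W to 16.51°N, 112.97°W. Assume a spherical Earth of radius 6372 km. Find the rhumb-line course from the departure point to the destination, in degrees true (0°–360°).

257.7°

Δψ = ln[tan(π/4+φ₂/2)/tan(π/4+φ₁/2)] = -0.0327
Δλ = -0.1501 rad (taken the short way round)
course = atan2(Δλ, Δψ) = 257.69°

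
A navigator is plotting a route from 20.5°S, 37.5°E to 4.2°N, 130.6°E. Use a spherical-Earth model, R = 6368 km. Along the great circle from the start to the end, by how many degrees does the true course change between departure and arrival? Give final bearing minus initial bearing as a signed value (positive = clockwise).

Initial bearing θ₁ = atan2(sin Δλ cos φ₂, cos φ₁ sin φ₂ − sin φ₁ cos φ₂ cos Δλ) = 87.14°
Final bearing θ₂ = (initial bearing from the destination back to the start) + 180° = 69.72°
Δθ = θ₂ − θ₁ = -17.4°

-17.4°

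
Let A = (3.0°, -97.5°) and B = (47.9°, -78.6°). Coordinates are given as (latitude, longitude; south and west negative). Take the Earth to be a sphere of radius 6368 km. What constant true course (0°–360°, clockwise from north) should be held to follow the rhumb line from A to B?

20.1°

Meridional parts: M(φ₁)=+0.0524, M(φ₂)=+0.9549 → ΔM = +0.9025;  Δλ = +0.3299 rad
tan C = Δλ / ΔM = +0.3655 → C = 20.08°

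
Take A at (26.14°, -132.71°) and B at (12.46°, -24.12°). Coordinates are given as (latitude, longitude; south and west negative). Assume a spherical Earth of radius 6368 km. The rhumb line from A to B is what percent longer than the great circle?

Great circle: σ = 1.7562 rad → d_gc = Rσ = 11183.8 km
Rhumb: Δφ = -0.2388, Δλ = +1.8953, Δψ = -0.2537, q = Δφ/Δψ = 0.9410 → d_rh = R√(Δφ²+q²Δλ²) = 11458.3 km
Excess = (11458.3 − 11183.8) / 11183.8 = 274.5 / 11183.8 = 2.454% ≈ 2.5%

2.5%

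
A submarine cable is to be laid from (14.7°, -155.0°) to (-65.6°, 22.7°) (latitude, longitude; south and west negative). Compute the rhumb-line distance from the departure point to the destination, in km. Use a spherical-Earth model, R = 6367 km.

17844 km

Rhumb course C = atan2(Δλ, Δψ) with Δψ = ln[tan(π/4+φ₂/2)/tan(π/4+φ₁/2)] = -1.7909, Δλ = +3.1015 → C = 120.00°
d = R·|Δφ| / |cos C| = 6367·1.40150 / 0.50007 = 17844 km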